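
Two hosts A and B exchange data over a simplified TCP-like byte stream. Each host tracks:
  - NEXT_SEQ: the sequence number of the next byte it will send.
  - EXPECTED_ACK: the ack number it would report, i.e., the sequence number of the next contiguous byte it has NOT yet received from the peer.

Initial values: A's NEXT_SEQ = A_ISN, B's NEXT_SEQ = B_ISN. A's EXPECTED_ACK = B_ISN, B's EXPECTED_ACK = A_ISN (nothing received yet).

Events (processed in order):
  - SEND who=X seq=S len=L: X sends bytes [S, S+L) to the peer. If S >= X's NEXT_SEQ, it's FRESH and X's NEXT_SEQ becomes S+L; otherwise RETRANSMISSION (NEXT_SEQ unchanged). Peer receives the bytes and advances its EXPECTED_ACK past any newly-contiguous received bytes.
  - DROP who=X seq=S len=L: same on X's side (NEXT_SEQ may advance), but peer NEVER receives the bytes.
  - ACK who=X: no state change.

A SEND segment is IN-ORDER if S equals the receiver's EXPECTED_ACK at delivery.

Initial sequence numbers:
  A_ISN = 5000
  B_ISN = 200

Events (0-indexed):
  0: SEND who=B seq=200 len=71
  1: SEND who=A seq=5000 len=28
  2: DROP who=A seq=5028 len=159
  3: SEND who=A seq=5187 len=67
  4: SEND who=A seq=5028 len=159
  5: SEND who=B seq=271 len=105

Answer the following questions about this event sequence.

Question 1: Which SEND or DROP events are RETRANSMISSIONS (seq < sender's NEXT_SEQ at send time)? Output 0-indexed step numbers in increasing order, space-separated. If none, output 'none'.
Step 0: SEND seq=200 -> fresh
Step 1: SEND seq=5000 -> fresh
Step 2: DROP seq=5028 -> fresh
Step 3: SEND seq=5187 -> fresh
Step 4: SEND seq=5028 -> retransmit
Step 5: SEND seq=271 -> fresh

Answer: 4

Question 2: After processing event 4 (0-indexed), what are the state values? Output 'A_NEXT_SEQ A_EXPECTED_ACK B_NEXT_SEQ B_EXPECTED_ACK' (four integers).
After event 0: A_seq=5000 A_ack=271 B_seq=271 B_ack=5000
After event 1: A_seq=5028 A_ack=271 B_seq=271 B_ack=5028
After event 2: A_seq=5187 A_ack=271 B_seq=271 B_ack=5028
After event 3: A_seq=5254 A_ack=271 B_seq=271 B_ack=5028
After event 4: A_seq=5254 A_ack=271 B_seq=271 B_ack=5254

5254 271 271 5254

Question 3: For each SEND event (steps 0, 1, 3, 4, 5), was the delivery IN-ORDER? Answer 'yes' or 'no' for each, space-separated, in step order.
Answer: yes yes no yes yes

Derivation:
Step 0: SEND seq=200 -> in-order
Step 1: SEND seq=5000 -> in-order
Step 3: SEND seq=5187 -> out-of-order
Step 4: SEND seq=5028 -> in-order
Step 5: SEND seq=271 -> in-order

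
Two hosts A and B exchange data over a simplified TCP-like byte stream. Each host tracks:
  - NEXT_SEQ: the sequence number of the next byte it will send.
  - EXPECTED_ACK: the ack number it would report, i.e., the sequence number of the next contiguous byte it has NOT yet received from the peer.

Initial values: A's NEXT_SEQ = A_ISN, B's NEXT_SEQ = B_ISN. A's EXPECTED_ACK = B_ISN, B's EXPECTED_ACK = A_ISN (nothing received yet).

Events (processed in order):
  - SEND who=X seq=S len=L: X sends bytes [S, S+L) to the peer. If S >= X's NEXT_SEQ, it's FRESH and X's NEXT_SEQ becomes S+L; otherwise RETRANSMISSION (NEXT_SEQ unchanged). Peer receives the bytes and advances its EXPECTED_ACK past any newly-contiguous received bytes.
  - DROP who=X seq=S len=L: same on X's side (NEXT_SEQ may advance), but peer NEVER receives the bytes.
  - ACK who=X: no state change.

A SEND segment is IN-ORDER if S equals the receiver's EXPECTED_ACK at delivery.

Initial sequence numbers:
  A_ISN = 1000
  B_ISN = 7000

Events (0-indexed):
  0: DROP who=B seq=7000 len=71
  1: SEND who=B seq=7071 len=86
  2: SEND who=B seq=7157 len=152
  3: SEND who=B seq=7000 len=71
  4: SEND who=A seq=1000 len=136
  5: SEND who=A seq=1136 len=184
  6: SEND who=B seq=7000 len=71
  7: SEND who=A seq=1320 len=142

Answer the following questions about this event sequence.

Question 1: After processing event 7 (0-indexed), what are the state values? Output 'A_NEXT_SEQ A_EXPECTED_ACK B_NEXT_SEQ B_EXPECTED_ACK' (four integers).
After event 0: A_seq=1000 A_ack=7000 B_seq=7071 B_ack=1000
After event 1: A_seq=1000 A_ack=7000 B_seq=7157 B_ack=1000
After event 2: A_seq=1000 A_ack=7000 B_seq=7309 B_ack=1000
After event 3: A_seq=1000 A_ack=7309 B_seq=7309 B_ack=1000
After event 4: A_seq=1136 A_ack=7309 B_seq=7309 B_ack=1136
After event 5: A_seq=1320 A_ack=7309 B_seq=7309 B_ack=1320
After event 6: A_seq=1320 A_ack=7309 B_seq=7309 B_ack=1320
After event 7: A_seq=1462 A_ack=7309 B_seq=7309 B_ack=1462

1462 7309 7309 1462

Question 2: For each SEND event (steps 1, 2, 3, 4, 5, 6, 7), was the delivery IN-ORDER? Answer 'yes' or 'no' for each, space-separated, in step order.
Step 1: SEND seq=7071 -> out-of-order
Step 2: SEND seq=7157 -> out-of-order
Step 3: SEND seq=7000 -> in-order
Step 4: SEND seq=1000 -> in-order
Step 5: SEND seq=1136 -> in-order
Step 6: SEND seq=7000 -> out-of-order
Step 7: SEND seq=1320 -> in-order

Answer: no no yes yes yes no yes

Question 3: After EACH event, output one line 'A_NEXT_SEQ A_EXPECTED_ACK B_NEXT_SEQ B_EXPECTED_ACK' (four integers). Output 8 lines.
1000 7000 7071 1000
1000 7000 7157 1000
1000 7000 7309 1000
1000 7309 7309 1000
1136 7309 7309 1136
1320 7309 7309 1320
1320 7309 7309 1320
1462 7309 7309 1462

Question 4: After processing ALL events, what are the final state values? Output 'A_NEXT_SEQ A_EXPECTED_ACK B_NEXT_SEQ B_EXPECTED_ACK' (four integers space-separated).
Answer: 1462 7309 7309 1462

Derivation:
After event 0: A_seq=1000 A_ack=7000 B_seq=7071 B_ack=1000
After event 1: A_seq=1000 A_ack=7000 B_seq=7157 B_ack=1000
After event 2: A_seq=1000 A_ack=7000 B_seq=7309 B_ack=1000
After event 3: A_seq=1000 A_ack=7309 B_seq=7309 B_ack=1000
After event 4: A_seq=1136 A_ack=7309 B_seq=7309 B_ack=1136
After event 5: A_seq=1320 A_ack=7309 B_seq=7309 B_ack=1320
After event 6: A_seq=1320 A_ack=7309 B_seq=7309 B_ack=1320
After event 7: A_seq=1462 A_ack=7309 B_seq=7309 B_ack=1462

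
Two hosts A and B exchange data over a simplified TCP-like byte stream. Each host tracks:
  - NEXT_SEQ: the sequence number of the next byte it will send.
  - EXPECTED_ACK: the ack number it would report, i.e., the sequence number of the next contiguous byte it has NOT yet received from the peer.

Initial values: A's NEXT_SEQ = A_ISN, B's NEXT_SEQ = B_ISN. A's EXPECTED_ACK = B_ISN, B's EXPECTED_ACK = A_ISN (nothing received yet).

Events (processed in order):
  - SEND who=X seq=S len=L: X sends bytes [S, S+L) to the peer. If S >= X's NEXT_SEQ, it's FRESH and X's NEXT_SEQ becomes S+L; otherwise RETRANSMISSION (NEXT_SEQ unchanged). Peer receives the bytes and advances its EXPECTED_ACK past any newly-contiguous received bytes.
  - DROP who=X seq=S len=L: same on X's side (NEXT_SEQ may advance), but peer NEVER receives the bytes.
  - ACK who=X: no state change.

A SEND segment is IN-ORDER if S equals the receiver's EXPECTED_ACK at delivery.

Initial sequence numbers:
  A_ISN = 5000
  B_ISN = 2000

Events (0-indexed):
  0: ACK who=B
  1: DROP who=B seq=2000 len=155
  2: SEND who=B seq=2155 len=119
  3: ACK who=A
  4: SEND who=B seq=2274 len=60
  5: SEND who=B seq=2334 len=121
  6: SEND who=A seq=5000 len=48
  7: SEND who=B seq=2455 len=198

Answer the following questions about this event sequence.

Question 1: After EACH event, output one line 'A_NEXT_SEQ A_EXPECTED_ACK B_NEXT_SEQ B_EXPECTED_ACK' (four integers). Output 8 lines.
5000 2000 2000 5000
5000 2000 2155 5000
5000 2000 2274 5000
5000 2000 2274 5000
5000 2000 2334 5000
5000 2000 2455 5000
5048 2000 2455 5048
5048 2000 2653 5048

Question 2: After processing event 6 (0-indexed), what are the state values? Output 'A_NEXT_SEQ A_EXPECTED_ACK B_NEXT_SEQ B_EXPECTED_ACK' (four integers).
After event 0: A_seq=5000 A_ack=2000 B_seq=2000 B_ack=5000
After event 1: A_seq=5000 A_ack=2000 B_seq=2155 B_ack=5000
After event 2: A_seq=5000 A_ack=2000 B_seq=2274 B_ack=5000
After event 3: A_seq=5000 A_ack=2000 B_seq=2274 B_ack=5000
After event 4: A_seq=5000 A_ack=2000 B_seq=2334 B_ack=5000
After event 5: A_seq=5000 A_ack=2000 B_seq=2455 B_ack=5000
After event 6: A_seq=5048 A_ack=2000 B_seq=2455 B_ack=5048

5048 2000 2455 5048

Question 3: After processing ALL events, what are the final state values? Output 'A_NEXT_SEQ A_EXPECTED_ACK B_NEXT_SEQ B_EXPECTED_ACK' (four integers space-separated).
Answer: 5048 2000 2653 5048

Derivation:
After event 0: A_seq=5000 A_ack=2000 B_seq=2000 B_ack=5000
After event 1: A_seq=5000 A_ack=2000 B_seq=2155 B_ack=5000
After event 2: A_seq=5000 A_ack=2000 B_seq=2274 B_ack=5000
After event 3: A_seq=5000 A_ack=2000 B_seq=2274 B_ack=5000
After event 4: A_seq=5000 A_ack=2000 B_seq=2334 B_ack=5000
After event 5: A_seq=5000 A_ack=2000 B_seq=2455 B_ack=5000
After event 6: A_seq=5048 A_ack=2000 B_seq=2455 B_ack=5048
After event 7: A_seq=5048 A_ack=2000 B_seq=2653 B_ack=5048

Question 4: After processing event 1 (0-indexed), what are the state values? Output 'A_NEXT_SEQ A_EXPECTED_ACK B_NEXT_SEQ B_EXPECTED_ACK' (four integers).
After event 0: A_seq=5000 A_ack=2000 B_seq=2000 B_ack=5000
After event 1: A_seq=5000 A_ack=2000 B_seq=2155 B_ack=5000

5000 2000 2155 5000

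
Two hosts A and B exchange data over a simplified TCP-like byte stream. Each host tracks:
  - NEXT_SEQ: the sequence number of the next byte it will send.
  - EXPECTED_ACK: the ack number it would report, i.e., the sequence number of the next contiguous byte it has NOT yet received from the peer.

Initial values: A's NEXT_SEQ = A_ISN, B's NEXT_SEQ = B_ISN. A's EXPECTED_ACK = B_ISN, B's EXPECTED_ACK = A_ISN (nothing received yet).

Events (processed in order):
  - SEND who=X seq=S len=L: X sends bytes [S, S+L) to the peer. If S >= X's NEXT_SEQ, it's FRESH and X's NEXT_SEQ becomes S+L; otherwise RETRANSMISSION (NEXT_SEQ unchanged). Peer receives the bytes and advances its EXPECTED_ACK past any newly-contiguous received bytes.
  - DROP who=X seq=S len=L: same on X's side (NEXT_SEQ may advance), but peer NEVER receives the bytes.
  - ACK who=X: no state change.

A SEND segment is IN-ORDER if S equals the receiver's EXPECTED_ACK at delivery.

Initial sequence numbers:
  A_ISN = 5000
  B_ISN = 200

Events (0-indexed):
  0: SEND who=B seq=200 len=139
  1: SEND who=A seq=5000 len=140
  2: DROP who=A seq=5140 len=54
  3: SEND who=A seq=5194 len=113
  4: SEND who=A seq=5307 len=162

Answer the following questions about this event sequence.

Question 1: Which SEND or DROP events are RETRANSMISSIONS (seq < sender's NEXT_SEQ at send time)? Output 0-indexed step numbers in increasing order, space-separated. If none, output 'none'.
Step 0: SEND seq=200 -> fresh
Step 1: SEND seq=5000 -> fresh
Step 2: DROP seq=5140 -> fresh
Step 3: SEND seq=5194 -> fresh
Step 4: SEND seq=5307 -> fresh

Answer: none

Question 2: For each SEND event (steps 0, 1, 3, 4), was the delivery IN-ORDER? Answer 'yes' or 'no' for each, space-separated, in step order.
Step 0: SEND seq=200 -> in-order
Step 1: SEND seq=5000 -> in-order
Step 3: SEND seq=5194 -> out-of-order
Step 4: SEND seq=5307 -> out-of-order

Answer: yes yes no no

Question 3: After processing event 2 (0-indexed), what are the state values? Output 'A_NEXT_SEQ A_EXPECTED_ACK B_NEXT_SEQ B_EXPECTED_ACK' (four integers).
After event 0: A_seq=5000 A_ack=339 B_seq=339 B_ack=5000
After event 1: A_seq=5140 A_ack=339 B_seq=339 B_ack=5140
After event 2: A_seq=5194 A_ack=339 B_seq=339 B_ack=5140

5194 339 339 5140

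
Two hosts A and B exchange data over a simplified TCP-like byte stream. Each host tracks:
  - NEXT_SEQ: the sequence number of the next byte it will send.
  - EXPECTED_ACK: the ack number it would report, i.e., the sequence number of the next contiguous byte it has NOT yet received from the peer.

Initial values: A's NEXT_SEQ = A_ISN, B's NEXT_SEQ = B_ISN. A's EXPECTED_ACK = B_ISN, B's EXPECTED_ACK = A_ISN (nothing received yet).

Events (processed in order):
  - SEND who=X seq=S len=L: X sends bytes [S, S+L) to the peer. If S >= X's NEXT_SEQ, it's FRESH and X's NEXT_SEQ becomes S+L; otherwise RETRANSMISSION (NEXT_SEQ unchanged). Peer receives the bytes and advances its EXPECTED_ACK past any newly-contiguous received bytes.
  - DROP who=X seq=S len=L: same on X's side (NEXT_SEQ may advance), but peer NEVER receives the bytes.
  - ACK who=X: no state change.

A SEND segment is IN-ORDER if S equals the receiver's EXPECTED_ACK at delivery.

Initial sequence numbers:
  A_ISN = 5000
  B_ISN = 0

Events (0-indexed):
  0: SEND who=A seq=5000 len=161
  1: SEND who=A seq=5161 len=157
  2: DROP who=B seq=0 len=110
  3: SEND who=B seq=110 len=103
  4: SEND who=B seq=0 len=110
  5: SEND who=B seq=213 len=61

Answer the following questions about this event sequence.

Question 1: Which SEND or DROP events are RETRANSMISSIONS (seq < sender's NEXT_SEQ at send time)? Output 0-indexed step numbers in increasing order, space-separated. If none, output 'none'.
Answer: 4

Derivation:
Step 0: SEND seq=5000 -> fresh
Step 1: SEND seq=5161 -> fresh
Step 2: DROP seq=0 -> fresh
Step 3: SEND seq=110 -> fresh
Step 4: SEND seq=0 -> retransmit
Step 5: SEND seq=213 -> fresh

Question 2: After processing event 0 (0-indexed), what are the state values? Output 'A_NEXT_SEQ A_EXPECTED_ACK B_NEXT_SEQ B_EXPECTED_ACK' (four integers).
After event 0: A_seq=5161 A_ack=0 B_seq=0 B_ack=5161

5161 0 0 5161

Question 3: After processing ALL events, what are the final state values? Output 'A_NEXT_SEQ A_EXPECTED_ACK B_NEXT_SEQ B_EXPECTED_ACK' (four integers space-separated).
After event 0: A_seq=5161 A_ack=0 B_seq=0 B_ack=5161
After event 1: A_seq=5318 A_ack=0 B_seq=0 B_ack=5318
After event 2: A_seq=5318 A_ack=0 B_seq=110 B_ack=5318
After event 3: A_seq=5318 A_ack=0 B_seq=213 B_ack=5318
After event 4: A_seq=5318 A_ack=213 B_seq=213 B_ack=5318
After event 5: A_seq=5318 A_ack=274 B_seq=274 B_ack=5318

Answer: 5318 274 274 5318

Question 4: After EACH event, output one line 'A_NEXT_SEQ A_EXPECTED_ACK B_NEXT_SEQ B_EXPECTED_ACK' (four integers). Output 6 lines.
5161 0 0 5161
5318 0 0 5318
5318 0 110 5318
5318 0 213 5318
5318 213 213 5318
5318 274 274 5318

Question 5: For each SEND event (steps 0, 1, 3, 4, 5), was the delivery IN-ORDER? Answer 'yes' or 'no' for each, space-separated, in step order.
Step 0: SEND seq=5000 -> in-order
Step 1: SEND seq=5161 -> in-order
Step 3: SEND seq=110 -> out-of-order
Step 4: SEND seq=0 -> in-order
Step 5: SEND seq=213 -> in-order

Answer: yes yes no yes yes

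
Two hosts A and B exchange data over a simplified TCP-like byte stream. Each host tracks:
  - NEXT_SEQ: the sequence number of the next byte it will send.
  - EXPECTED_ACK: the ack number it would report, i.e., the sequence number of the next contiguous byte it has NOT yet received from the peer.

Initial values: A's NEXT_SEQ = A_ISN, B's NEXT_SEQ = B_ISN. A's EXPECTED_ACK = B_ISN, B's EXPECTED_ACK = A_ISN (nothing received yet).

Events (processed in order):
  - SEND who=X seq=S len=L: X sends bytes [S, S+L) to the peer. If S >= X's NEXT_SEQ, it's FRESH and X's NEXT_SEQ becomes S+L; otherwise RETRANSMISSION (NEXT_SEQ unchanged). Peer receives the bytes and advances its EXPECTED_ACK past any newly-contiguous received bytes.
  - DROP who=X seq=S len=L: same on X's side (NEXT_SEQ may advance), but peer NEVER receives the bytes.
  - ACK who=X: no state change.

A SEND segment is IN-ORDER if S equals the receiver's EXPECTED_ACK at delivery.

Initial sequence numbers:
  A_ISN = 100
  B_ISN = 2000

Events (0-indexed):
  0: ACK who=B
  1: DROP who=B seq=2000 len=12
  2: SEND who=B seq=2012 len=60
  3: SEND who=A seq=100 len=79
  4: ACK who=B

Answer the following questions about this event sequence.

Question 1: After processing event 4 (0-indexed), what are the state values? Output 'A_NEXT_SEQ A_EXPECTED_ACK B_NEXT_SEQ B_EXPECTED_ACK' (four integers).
After event 0: A_seq=100 A_ack=2000 B_seq=2000 B_ack=100
After event 1: A_seq=100 A_ack=2000 B_seq=2012 B_ack=100
After event 2: A_seq=100 A_ack=2000 B_seq=2072 B_ack=100
After event 3: A_seq=179 A_ack=2000 B_seq=2072 B_ack=179
After event 4: A_seq=179 A_ack=2000 B_seq=2072 B_ack=179

179 2000 2072 179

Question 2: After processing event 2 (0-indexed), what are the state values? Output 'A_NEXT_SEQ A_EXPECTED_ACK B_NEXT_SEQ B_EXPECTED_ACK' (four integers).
After event 0: A_seq=100 A_ack=2000 B_seq=2000 B_ack=100
After event 1: A_seq=100 A_ack=2000 B_seq=2012 B_ack=100
After event 2: A_seq=100 A_ack=2000 B_seq=2072 B_ack=100

100 2000 2072 100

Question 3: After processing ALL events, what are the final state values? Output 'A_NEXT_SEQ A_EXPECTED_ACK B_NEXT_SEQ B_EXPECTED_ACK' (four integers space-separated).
After event 0: A_seq=100 A_ack=2000 B_seq=2000 B_ack=100
After event 1: A_seq=100 A_ack=2000 B_seq=2012 B_ack=100
After event 2: A_seq=100 A_ack=2000 B_seq=2072 B_ack=100
After event 3: A_seq=179 A_ack=2000 B_seq=2072 B_ack=179
After event 4: A_seq=179 A_ack=2000 B_seq=2072 B_ack=179

Answer: 179 2000 2072 179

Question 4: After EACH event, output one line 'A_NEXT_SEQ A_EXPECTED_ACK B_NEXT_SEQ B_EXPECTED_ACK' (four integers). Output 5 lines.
100 2000 2000 100
100 2000 2012 100
100 2000 2072 100
179 2000 2072 179
179 2000 2072 179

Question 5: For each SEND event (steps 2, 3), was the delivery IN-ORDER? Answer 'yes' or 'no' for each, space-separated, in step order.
Step 2: SEND seq=2012 -> out-of-order
Step 3: SEND seq=100 -> in-order

Answer: no yes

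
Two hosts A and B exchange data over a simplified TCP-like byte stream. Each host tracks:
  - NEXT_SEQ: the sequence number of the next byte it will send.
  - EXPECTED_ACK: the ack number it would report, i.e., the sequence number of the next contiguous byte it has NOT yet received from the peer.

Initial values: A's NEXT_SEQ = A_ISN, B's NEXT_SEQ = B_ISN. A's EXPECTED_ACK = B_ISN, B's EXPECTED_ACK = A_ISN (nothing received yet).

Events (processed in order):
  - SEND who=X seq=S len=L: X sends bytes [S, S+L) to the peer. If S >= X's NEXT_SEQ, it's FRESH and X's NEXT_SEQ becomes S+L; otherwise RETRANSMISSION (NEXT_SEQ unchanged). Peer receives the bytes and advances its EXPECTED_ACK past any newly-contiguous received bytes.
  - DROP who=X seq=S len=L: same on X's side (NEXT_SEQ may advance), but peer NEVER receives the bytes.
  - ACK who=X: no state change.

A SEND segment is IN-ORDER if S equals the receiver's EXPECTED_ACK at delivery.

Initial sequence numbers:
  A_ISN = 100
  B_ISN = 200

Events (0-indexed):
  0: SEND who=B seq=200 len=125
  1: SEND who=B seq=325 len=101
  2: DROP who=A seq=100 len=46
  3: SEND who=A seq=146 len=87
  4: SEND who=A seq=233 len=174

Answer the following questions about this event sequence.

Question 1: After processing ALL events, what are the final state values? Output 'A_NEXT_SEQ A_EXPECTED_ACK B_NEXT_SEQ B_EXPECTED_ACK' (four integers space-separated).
After event 0: A_seq=100 A_ack=325 B_seq=325 B_ack=100
After event 1: A_seq=100 A_ack=426 B_seq=426 B_ack=100
After event 2: A_seq=146 A_ack=426 B_seq=426 B_ack=100
After event 3: A_seq=233 A_ack=426 B_seq=426 B_ack=100
After event 4: A_seq=407 A_ack=426 B_seq=426 B_ack=100

Answer: 407 426 426 100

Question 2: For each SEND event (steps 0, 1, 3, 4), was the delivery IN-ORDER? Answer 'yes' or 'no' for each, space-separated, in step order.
Answer: yes yes no no

Derivation:
Step 0: SEND seq=200 -> in-order
Step 1: SEND seq=325 -> in-order
Step 3: SEND seq=146 -> out-of-order
Step 4: SEND seq=233 -> out-of-order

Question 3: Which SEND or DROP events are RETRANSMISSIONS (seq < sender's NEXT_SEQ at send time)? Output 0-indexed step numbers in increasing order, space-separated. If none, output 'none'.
Step 0: SEND seq=200 -> fresh
Step 1: SEND seq=325 -> fresh
Step 2: DROP seq=100 -> fresh
Step 3: SEND seq=146 -> fresh
Step 4: SEND seq=233 -> fresh

Answer: none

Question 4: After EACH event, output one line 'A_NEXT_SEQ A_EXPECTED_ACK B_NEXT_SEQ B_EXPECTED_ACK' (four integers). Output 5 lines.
100 325 325 100
100 426 426 100
146 426 426 100
233 426 426 100
407 426 426 100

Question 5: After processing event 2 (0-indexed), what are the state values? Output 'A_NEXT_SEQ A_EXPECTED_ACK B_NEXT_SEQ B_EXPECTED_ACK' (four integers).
After event 0: A_seq=100 A_ack=325 B_seq=325 B_ack=100
After event 1: A_seq=100 A_ack=426 B_seq=426 B_ack=100
After event 2: A_seq=146 A_ack=426 B_seq=426 B_ack=100

146 426 426 100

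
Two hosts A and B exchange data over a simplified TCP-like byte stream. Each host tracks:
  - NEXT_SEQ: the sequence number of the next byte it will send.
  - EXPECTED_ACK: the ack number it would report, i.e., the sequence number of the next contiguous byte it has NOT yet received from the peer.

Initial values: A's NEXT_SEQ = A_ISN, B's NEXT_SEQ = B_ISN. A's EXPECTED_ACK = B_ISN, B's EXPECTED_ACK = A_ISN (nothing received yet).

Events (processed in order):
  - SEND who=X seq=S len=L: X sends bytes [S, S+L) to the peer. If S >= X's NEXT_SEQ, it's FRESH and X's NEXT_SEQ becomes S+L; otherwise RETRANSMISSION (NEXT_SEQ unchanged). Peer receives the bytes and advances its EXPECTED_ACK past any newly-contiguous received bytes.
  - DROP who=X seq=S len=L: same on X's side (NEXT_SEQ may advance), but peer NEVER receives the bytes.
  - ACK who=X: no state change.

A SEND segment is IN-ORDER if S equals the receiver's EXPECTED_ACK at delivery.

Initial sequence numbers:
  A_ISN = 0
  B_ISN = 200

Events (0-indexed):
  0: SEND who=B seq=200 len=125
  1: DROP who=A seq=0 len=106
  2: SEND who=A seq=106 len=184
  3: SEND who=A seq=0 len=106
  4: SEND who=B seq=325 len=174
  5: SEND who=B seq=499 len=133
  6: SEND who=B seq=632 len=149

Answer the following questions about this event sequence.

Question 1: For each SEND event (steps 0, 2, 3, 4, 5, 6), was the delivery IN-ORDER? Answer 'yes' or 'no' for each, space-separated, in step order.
Step 0: SEND seq=200 -> in-order
Step 2: SEND seq=106 -> out-of-order
Step 3: SEND seq=0 -> in-order
Step 4: SEND seq=325 -> in-order
Step 5: SEND seq=499 -> in-order
Step 6: SEND seq=632 -> in-order

Answer: yes no yes yes yes yes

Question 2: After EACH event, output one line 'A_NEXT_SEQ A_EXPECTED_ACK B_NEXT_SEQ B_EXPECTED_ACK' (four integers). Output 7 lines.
0 325 325 0
106 325 325 0
290 325 325 0
290 325 325 290
290 499 499 290
290 632 632 290
290 781 781 290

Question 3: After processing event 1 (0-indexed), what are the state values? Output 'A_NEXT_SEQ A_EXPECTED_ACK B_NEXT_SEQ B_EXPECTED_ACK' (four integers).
After event 0: A_seq=0 A_ack=325 B_seq=325 B_ack=0
After event 1: A_seq=106 A_ack=325 B_seq=325 B_ack=0

106 325 325 0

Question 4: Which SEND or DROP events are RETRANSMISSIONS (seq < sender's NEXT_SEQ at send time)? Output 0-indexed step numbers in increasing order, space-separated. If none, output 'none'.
Step 0: SEND seq=200 -> fresh
Step 1: DROP seq=0 -> fresh
Step 2: SEND seq=106 -> fresh
Step 3: SEND seq=0 -> retransmit
Step 4: SEND seq=325 -> fresh
Step 5: SEND seq=499 -> fresh
Step 6: SEND seq=632 -> fresh

Answer: 3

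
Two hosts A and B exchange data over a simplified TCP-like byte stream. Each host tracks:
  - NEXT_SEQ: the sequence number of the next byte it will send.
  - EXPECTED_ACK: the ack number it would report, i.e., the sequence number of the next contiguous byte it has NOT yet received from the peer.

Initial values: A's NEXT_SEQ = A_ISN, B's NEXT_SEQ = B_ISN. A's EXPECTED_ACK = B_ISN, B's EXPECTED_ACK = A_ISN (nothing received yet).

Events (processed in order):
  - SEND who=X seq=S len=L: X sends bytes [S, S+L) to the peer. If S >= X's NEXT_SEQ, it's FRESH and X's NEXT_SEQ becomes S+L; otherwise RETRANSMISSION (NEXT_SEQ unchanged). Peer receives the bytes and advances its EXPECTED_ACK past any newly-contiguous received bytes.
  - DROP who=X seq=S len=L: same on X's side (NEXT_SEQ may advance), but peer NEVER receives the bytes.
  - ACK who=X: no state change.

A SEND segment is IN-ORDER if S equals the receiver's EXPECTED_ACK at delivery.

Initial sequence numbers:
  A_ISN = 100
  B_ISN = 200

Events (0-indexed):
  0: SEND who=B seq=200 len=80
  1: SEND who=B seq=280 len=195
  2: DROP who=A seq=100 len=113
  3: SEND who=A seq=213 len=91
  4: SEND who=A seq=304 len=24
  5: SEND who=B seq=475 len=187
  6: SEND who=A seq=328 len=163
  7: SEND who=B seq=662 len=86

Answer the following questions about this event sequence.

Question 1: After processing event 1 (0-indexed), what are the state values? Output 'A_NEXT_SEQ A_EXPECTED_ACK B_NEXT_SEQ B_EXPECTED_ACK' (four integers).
After event 0: A_seq=100 A_ack=280 B_seq=280 B_ack=100
After event 1: A_seq=100 A_ack=475 B_seq=475 B_ack=100

100 475 475 100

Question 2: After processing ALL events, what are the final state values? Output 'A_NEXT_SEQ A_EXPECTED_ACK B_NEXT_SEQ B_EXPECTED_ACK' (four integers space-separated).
Answer: 491 748 748 100

Derivation:
After event 0: A_seq=100 A_ack=280 B_seq=280 B_ack=100
After event 1: A_seq=100 A_ack=475 B_seq=475 B_ack=100
After event 2: A_seq=213 A_ack=475 B_seq=475 B_ack=100
After event 3: A_seq=304 A_ack=475 B_seq=475 B_ack=100
After event 4: A_seq=328 A_ack=475 B_seq=475 B_ack=100
After event 5: A_seq=328 A_ack=662 B_seq=662 B_ack=100
After event 6: A_seq=491 A_ack=662 B_seq=662 B_ack=100
After event 7: A_seq=491 A_ack=748 B_seq=748 B_ack=100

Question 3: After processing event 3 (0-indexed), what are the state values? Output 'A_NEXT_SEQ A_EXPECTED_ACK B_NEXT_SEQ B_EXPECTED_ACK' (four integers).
After event 0: A_seq=100 A_ack=280 B_seq=280 B_ack=100
After event 1: A_seq=100 A_ack=475 B_seq=475 B_ack=100
After event 2: A_seq=213 A_ack=475 B_seq=475 B_ack=100
After event 3: A_seq=304 A_ack=475 B_seq=475 B_ack=100

304 475 475 100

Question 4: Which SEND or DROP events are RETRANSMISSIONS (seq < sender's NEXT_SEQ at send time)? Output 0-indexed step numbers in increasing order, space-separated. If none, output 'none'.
Answer: none

Derivation:
Step 0: SEND seq=200 -> fresh
Step 1: SEND seq=280 -> fresh
Step 2: DROP seq=100 -> fresh
Step 3: SEND seq=213 -> fresh
Step 4: SEND seq=304 -> fresh
Step 5: SEND seq=475 -> fresh
Step 6: SEND seq=328 -> fresh
Step 7: SEND seq=662 -> fresh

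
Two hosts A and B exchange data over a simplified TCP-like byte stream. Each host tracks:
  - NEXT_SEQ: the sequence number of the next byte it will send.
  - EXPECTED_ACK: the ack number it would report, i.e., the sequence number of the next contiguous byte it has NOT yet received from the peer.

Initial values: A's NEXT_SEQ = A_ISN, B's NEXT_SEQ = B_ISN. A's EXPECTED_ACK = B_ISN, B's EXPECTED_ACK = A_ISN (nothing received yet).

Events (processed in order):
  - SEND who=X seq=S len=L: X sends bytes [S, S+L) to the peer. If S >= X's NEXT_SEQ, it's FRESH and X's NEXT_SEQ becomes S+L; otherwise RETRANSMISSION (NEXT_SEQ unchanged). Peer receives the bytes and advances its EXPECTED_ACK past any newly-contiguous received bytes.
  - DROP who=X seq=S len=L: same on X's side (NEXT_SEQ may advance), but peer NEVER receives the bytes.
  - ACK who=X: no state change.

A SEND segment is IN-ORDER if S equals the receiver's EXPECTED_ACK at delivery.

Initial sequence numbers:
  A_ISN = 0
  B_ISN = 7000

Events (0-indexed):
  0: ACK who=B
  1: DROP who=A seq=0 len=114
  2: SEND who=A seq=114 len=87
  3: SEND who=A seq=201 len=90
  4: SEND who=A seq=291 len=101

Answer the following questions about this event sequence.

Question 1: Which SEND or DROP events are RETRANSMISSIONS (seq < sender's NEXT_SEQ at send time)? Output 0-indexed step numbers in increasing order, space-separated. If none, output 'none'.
Answer: none

Derivation:
Step 1: DROP seq=0 -> fresh
Step 2: SEND seq=114 -> fresh
Step 3: SEND seq=201 -> fresh
Step 4: SEND seq=291 -> fresh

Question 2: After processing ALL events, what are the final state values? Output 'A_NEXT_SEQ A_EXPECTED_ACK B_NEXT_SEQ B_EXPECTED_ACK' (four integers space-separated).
Answer: 392 7000 7000 0

Derivation:
After event 0: A_seq=0 A_ack=7000 B_seq=7000 B_ack=0
After event 1: A_seq=114 A_ack=7000 B_seq=7000 B_ack=0
After event 2: A_seq=201 A_ack=7000 B_seq=7000 B_ack=0
After event 3: A_seq=291 A_ack=7000 B_seq=7000 B_ack=0
After event 4: A_seq=392 A_ack=7000 B_seq=7000 B_ack=0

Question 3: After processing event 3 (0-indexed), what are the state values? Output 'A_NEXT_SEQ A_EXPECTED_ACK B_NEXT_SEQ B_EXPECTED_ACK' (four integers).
After event 0: A_seq=0 A_ack=7000 B_seq=7000 B_ack=0
After event 1: A_seq=114 A_ack=7000 B_seq=7000 B_ack=0
After event 2: A_seq=201 A_ack=7000 B_seq=7000 B_ack=0
After event 3: A_seq=291 A_ack=7000 B_seq=7000 B_ack=0

291 7000 7000 0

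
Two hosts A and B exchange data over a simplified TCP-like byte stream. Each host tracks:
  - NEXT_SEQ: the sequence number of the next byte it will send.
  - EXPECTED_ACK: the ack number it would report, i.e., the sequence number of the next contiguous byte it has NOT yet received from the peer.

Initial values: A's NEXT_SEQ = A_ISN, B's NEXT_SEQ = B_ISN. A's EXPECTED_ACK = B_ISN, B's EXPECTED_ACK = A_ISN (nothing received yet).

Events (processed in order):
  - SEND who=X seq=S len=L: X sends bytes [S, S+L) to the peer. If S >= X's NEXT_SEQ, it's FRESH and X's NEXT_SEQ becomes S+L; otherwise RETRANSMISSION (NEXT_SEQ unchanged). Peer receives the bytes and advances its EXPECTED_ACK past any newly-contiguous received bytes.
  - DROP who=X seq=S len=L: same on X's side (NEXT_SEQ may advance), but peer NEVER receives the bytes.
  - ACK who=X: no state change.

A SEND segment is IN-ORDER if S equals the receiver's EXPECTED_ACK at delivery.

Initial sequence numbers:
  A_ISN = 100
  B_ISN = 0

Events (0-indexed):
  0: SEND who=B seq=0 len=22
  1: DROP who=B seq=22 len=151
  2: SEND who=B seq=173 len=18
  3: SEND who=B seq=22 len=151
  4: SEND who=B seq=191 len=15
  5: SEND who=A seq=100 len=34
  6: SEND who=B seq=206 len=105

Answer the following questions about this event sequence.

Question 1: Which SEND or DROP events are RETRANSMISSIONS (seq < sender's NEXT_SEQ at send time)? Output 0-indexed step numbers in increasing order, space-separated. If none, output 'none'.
Step 0: SEND seq=0 -> fresh
Step 1: DROP seq=22 -> fresh
Step 2: SEND seq=173 -> fresh
Step 3: SEND seq=22 -> retransmit
Step 4: SEND seq=191 -> fresh
Step 5: SEND seq=100 -> fresh
Step 6: SEND seq=206 -> fresh

Answer: 3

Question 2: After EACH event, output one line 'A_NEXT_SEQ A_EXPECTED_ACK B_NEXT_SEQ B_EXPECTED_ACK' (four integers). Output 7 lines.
100 22 22 100
100 22 173 100
100 22 191 100
100 191 191 100
100 206 206 100
134 206 206 134
134 311 311 134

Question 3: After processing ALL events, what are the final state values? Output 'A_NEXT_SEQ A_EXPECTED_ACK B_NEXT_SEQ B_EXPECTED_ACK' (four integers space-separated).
Answer: 134 311 311 134

Derivation:
After event 0: A_seq=100 A_ack=22 B_seq=22 B_ack=100
After event 1: A_seq=100 A_ack=22 B_seq=173 B_ack=100
After event 2: A_seq=100 A_ack=22 B_seq=191 B_ack=100
After event 3: A_seq=100 A_ack=191 B_seq=191 B_ack=100
After event 4: A_seq=100 A_ack=206 B_seq=206 B_ack=100
After event 5: A_seq=134 A_ack=206 B_seq=206 B_ack=134
After event 6: A_seq=134 A_ack=311 B_seq=311 B_ack=134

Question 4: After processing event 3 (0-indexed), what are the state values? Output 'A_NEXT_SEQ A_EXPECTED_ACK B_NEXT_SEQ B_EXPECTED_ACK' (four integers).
After event 0: A_seq=100 A_ack=22 B_seq=22 B_ack=100
After event 1: A_seq=100 A_ack=22 B_seq=173 B_ack=100
After event 2: A_seq=100 A_ack=22 B_seq=191 B_ack=100
After event 3: A_seq=100 A_ack=191 B_seq=191 B_ack=100

100 191 191 100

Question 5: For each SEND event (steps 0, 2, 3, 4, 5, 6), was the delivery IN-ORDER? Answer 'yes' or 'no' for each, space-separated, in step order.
Answer: yes no yes yes yes yes

Derivation:
Step 0: SEND seq=0 -> in-order
Step 2: SEND seq=173 -> out-of-order
Step 3: SEND seq=22 -> in-order
Step 4: SEND seq=191 -> in-order
Step 5: SEND seq=100 -> in-order
Step 6: SEND seq=206 -> in-order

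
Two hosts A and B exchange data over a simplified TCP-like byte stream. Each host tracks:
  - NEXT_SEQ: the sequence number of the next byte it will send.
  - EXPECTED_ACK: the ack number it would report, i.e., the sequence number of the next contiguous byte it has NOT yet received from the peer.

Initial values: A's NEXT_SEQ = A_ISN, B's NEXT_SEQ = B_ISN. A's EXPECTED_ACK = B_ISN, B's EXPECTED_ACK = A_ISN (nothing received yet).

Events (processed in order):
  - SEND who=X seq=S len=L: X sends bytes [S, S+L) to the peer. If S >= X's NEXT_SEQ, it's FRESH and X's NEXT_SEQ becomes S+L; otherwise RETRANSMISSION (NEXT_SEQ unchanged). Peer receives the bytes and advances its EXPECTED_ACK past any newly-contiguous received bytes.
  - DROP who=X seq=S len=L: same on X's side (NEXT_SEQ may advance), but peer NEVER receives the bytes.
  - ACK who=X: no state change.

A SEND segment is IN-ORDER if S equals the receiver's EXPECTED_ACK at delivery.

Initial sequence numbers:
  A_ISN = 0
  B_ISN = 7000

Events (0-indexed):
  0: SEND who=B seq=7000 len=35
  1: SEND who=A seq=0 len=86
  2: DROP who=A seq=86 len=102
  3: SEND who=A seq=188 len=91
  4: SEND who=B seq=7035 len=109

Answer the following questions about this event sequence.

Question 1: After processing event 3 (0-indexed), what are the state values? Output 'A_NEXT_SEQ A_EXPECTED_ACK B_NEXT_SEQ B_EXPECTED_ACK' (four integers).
After event 0: A_seq=0 A_ack=7035 B_seq=7035 B_ack=0
After event 1: A_seq=86 A_ack=7035 B_seq=7035 B_ack=86
After event 2: A_seq=188 A_ack=7035 B_seq=7035 B_ack=86
After event 3: A_seq=279 A_ack=7035 B_seq=7035 B_ack=86

279 7035 7035 86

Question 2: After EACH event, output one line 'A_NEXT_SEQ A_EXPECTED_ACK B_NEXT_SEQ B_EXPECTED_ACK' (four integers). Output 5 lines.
0 7035 7035 0
86 7035 7035 86
188 7035 7035 86
279 7035 7035 86
279 7144 7144 86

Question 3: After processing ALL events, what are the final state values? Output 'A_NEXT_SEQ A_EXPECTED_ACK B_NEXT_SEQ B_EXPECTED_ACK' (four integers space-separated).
After event 0: A_seq=0 A_ack=7035 B_seq=7035 B_ack=0
After event 1: A_seq=86 A_ack=7035 B_seq=7035 B_ack=86
After event 2: A_seq=188 A_ack=7035 B_seq=7035 B_ack=86
After event 3: A_seq=279 A_ack=7035 B_seq=7035 B_ack=86
After event 4: A_seq=279 A_ack=7144 B_seq=7144 B_ack=86

Answer: 279 7144 7144 86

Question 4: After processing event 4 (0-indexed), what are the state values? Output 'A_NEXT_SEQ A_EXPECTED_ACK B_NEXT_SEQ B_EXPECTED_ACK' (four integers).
After event 0: A_seq=0 A_ack=7035 B_seq=7035 B_ack=0
After event 1: A_seq=86 A_ack=7035 B_seq=7035 B_ack=86
After event 2: A_seq=188 A_ack=7035 B_seq=7035 B_ack=86
After event 3: A_seq=279 A_ack=7035 B_seq=7035 B_ack=86
After event 4: A_seq=279 A_ack=7144 B_seq=7144 B_ack=86

279 7144 7144 86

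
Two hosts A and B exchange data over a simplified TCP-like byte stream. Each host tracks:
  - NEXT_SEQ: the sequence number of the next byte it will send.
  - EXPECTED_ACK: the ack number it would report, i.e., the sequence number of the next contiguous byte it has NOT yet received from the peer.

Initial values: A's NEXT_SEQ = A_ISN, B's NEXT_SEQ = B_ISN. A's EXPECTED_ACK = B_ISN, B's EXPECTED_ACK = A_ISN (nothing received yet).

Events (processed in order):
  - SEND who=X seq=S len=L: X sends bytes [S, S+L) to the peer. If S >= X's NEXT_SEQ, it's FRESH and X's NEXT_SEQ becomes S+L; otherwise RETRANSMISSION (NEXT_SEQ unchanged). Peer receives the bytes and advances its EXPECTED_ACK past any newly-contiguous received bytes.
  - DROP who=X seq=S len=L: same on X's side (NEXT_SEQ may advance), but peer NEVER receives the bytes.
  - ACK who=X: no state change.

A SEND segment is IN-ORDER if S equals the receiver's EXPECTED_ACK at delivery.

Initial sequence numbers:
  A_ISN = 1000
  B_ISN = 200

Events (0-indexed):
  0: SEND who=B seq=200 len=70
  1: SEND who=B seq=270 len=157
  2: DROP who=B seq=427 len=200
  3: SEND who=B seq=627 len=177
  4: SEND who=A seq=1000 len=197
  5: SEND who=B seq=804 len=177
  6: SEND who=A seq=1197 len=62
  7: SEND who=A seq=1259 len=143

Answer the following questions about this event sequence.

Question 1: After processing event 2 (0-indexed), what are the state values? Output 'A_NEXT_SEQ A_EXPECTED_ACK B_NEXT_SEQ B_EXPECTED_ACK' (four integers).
After event 0: A_seq=1000 A_ack=270 B_seq=270 B_ack=1000
After event 1: A_seq=1000 A_ack=427 B_seq=427 B_ack=1000
After event 2: A_seq=1000 A_ack=427 B_seq=627 B_ack=1000

1000 427 627 1000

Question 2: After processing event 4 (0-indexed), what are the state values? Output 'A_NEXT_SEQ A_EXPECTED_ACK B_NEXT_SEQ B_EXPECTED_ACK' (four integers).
After event 0: A_seq=1000 A_ack=270 B_seq=270 B_ack=1000
After event 1: A_seq=1000 A_ack=427 B_seq=427 B_ack=1000
After event 2: A_seq=1000 A_ack=427 B_seq=627 B_ack=1000
After event 3: A_seq=1000 A_ack=427 B_seq=804 B_ack=1000
After event 4: A_seq=1197 A_ack=427 B_seq=804 B_ack=1197

1197 427 804 1197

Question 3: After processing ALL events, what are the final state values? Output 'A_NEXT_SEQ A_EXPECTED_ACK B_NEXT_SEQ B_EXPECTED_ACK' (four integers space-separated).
Answer: 1402 427 981 1402

Derivation:
After event 0: A_seq=1000 A_ack=270 B_seq=270 B_ack=1000
After event 1: A_seq=1000 A_ack=427 B_seq=427 B_ack=1000
After event 2: A_seq=1000 A_ack=427 B_seq=627 B_ack=1000
After event 3: A_seq=1000 A_ack=427 B_seq=804 B_ack=1000
After event 4: A_seq=1197 A_ack=427 B_seq=804 B_ack=1197
After event 5: A_seq=1197 A_ack=427 B_seq=981 B_ack=1197
After event 6: A_seq=1259 A_ack=427 B_seq=981 B_ack=1259
After event 7: A_seq=1402 A_ack=427 B_seq=981 B_ack=1402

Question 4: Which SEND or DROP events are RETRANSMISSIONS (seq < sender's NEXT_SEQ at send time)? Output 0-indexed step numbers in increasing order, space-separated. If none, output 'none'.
Answer: none

Derivation:
Step 0: SEND seq=200 -> fresh
Step 1: SEND seq=270 -> fresh
Step 2: DROP seq=427 -> fresh
Step 3: SEND seq=627 -> fresh
Step 4: SEND seq=1000 -> fresh
Step 5: SEND seq=804 -> fresh
Step 6: SEND seq=1197 -> fresh
Step 7: SEND seq=1259 -> fresh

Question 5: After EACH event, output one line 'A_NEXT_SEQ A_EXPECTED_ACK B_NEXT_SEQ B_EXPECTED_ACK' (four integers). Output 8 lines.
1000 270 270 1000
1000 427 427 1000
1000 427 627 1000
1000 427 804 1000
1197 427 804 1197
1197 427 981 1197
1259 427 981 1259
1402 427 981 1402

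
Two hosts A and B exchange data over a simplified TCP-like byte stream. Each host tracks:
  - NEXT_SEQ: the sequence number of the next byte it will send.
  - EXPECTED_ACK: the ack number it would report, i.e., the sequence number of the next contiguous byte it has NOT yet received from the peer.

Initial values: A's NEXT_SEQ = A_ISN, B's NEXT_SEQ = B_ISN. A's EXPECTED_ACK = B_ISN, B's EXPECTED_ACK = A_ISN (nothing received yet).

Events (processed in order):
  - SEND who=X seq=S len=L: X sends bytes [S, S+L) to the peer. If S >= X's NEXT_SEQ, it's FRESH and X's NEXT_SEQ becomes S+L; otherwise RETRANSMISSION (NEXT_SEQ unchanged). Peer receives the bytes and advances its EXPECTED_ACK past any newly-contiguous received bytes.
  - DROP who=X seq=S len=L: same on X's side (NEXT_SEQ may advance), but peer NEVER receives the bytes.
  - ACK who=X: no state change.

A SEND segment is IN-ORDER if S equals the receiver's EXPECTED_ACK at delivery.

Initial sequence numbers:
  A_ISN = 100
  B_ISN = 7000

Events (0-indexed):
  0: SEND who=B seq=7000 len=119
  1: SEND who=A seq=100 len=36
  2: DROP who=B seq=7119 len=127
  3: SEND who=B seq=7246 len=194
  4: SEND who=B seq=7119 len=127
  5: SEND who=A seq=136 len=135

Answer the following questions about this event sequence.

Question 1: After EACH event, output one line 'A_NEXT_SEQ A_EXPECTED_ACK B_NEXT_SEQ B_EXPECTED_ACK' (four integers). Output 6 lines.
100 7119 7119 100
136 7119 7119 136
136 7119 7246 136
136 7119 7440 136
136 7440 7440 136
271 7440 7440 271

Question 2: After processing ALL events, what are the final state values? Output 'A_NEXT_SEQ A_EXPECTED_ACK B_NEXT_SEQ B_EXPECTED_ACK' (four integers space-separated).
After event 0: A_seq=100 A_ack=7119 B_seq=7119 B_ack=100
After event 1: A_seq=136 A_ack=7119 B_seq=7119 B_ack=136
After event 2: A_seq=136 A_ack=7119 B_seq=7246 B_ack=136
After event 3: A_seq=136 A_ack=7119 B_seq=7440 B_ack=136
After event 4: A_seq=136 A_ack=7440 B_seq=7440 B_ack=136
After event 5: A_seq=271 A_ack=7440 B_seq=7440 B_ack=271

Answer: 271 7440 7440 271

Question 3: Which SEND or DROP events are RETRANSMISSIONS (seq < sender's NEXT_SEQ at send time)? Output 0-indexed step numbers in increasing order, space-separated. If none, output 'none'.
Answer: 4

Derivation:
Step 0: SEND seq=7000 -> fresh
Step 1: SEND seq=100 -> fresh
Step 2: DROP seq=7119 -> fresh
Step 3: SEND seq=7246 -> fresh
Step 4: SEND seq=7119 -> retransmit
Step 5: SEND seq=136 -> fresh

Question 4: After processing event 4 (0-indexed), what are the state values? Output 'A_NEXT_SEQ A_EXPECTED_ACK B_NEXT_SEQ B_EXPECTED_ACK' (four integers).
After event 0: A_seq=100 A_ack=7119 B_seq=7119 B_ack=100
After event 1: A_seq=136 A_ack=7119 B_seq=7119 B_ack=136
After event 2: A_seq=136 A_ack=7119 B_seq=7246 B_ack=136
After event 3: A_seq=136 A_ack=7119 B_seq=7440 B_ack=136
After event 4: A_seq=136 A_ack=7440 B_seq=7440 B_ack=136

136 7440 7440 136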